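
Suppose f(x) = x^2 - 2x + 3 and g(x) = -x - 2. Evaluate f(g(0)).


g(0) = -2
f(-2) = 1*(-2)^2 - 2*(-2) + 3 = 11

11


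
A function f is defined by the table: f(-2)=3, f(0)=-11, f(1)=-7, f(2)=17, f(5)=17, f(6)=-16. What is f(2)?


17


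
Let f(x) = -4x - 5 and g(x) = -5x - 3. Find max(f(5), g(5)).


f(5) = -25
g(5) = -28
max = -25

-25


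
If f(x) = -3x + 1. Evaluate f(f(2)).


f(2) = -5
f(-5) = 16

16


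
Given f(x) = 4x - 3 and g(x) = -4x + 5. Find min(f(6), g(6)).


-19


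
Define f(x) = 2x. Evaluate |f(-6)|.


f(-6) = -12
|-12| = 12

12


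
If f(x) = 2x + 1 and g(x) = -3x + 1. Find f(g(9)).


g(9) = -26
f(-26) = -51

-51


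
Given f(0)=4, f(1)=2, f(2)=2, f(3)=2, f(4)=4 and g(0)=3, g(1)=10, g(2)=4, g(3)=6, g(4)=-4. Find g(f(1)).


f(1) = 2
g(2) = 4

4


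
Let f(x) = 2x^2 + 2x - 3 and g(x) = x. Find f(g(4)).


g(4) = 4
f(4) = 2*(4)^2 + 2*(4) - 3 = 37

37


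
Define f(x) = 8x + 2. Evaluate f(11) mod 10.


f(11) = 90
90 mod 10 = 0

0


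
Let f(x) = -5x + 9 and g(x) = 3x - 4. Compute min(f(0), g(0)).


f(0) = 9
g(0) = -4
min = -4

-4


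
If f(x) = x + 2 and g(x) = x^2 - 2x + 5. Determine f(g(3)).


g(3) = 8
f(8) = 10

10


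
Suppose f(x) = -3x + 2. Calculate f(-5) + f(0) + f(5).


6


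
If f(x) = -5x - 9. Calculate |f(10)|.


f(10) = -59
|-59| = 59

59


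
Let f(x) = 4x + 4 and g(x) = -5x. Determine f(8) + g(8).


-4


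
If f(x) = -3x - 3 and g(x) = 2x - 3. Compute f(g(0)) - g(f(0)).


f(g(0)) = 6
g(f(0)) = -9
Difference = 15

15


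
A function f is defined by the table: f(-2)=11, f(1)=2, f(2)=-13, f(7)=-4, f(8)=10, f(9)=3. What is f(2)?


Reading from the table at x = 2

-13


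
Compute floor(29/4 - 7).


29/4 = 7.25
7.25 - 7 = 0.25
floor(0.25) = 0

0


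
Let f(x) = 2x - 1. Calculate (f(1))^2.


f(1) = 1
(1)^2 = 1

1


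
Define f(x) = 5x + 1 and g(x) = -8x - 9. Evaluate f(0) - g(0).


f(0) = 1
g(0) = -9
Difference = 10

10


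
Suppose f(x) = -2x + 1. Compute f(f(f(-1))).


f(-1) = 3
f(3) = -5
f(-5) = 11

11


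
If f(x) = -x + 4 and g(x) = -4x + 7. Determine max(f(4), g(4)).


f(4) = 0
g(4) = -9
max = 0

0


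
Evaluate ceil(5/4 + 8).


10


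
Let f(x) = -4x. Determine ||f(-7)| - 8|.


f(-7) = 28
|28| = 28
|28 - 8| = 20

20


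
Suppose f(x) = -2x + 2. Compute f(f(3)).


f(3) = -4
f(-4) = 10

10


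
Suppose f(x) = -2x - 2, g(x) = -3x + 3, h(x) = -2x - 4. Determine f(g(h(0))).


h(0) = -4
g(-4) = 15
f(15) = -32

-32


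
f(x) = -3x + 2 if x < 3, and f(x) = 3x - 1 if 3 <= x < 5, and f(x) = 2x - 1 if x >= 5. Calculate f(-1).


-1 satisfies x < 3
f(-1) = 5

5


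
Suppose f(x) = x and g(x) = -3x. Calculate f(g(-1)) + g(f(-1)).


f(g(-1)) = 3
g(f(-1)) = 3
Sum = 6

6


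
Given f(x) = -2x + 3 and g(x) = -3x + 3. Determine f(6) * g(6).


f(6) = -9
g(6) = -15
Product = 135

135


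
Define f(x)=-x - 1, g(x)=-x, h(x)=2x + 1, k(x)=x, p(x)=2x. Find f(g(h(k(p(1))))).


p(1) = 2
k(2) = 2
h(2) = 5
g(5) = -5
f(-5) = 4

4


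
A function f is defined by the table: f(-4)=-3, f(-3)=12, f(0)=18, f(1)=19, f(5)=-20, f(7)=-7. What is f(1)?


Reading from the table at x = 1

19


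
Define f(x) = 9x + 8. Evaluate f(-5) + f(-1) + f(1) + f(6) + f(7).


f(-5) = -37
f(-1) = -1
f(1) = 17
f(6) = 62
f(7) = 71
Sum = 112

112


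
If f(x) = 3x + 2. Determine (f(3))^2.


f(3) = 11
(11)^2 = 121

121


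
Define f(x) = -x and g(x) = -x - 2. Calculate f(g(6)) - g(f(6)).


f(g(6)) = 8
g(f(6)) = 4
Difference = 4

4


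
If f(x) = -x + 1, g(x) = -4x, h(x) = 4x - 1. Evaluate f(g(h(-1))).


-19


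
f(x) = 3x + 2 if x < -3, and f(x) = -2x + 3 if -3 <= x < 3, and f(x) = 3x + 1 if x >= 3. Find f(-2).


-2 satisfies -3 <= x < 3
f(-2) = 7

7


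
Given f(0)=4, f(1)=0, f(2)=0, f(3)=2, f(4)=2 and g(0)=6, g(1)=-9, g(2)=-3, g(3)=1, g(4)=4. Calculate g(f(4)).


f(4) = 2
g(2) = -3

-3


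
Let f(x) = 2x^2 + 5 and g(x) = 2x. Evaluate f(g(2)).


37


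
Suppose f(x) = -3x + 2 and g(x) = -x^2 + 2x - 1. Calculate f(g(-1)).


g(-1) = -4
f(-4) = 14

14


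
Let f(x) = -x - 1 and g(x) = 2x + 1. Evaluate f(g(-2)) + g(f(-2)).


f(g(-2)) = 2
g(f(-2)) = 3
Sum = 5

5


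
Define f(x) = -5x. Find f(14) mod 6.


f(14) = -70
-70 mod 6 = 2

2


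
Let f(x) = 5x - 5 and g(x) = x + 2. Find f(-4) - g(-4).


-23


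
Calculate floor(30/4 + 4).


30/4 = 7.5
7.5 + 4 = 11.5
floor(11.5) = 11

11


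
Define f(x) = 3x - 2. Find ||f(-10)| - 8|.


f(-10) = -32
|-32| = 32
|32 - 8| = 24

24


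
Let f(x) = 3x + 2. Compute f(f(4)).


f(4) = 14
f(14) = 44

44


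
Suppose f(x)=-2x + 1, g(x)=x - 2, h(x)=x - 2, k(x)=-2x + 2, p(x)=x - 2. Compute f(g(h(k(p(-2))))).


-11


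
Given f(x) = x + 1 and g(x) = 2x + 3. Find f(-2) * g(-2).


f(-2) = -1
g(-2) = -1
Product = 1

1


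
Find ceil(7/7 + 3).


7/7 = 1
1 + 3 = 4
ceil(4) = 4

4


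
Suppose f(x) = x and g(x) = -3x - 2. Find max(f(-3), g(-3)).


f(-3) = -3
g(-3) = 7
max = 7

7


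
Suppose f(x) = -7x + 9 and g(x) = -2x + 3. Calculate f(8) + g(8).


f(8) = -47
g(8) = -13
Sum = -60

-60


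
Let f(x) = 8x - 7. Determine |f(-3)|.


f(-3) = -31
|-31| = 31

31


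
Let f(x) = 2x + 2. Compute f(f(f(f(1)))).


f(1) = 4
f(4) = 10
f(10) = 22
f(22) = 46

46


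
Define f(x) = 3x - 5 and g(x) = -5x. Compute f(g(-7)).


g(-7) = 35
f(35) = 100

100


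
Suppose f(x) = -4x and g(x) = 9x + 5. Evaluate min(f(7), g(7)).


-28


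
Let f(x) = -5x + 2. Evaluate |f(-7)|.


f(-7) = 37
|37| = 37

37


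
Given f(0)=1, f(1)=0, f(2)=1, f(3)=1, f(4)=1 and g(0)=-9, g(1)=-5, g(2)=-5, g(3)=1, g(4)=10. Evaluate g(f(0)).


f(0) = 1
g(1) = -5

-5


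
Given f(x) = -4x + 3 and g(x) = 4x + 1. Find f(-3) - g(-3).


f(-3) = 15
g(-3) = -11
Difference = 26

26


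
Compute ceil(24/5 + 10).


24/5 = 4.8
4.8 + 10 = 14.8
ceil(14.8) = 15

15


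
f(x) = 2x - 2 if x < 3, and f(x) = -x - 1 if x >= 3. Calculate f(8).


8 satisfies x >= 3
f(8) = -9

-9


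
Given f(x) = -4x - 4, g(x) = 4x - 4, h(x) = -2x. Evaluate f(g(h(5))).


172


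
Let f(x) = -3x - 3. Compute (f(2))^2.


f(2) = -9
(-9)^2 = 81

81


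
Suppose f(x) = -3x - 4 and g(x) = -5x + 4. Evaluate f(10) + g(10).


f(10) = -34
g(10) = -46
Sum = -80

-80


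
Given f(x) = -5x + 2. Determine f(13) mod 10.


7


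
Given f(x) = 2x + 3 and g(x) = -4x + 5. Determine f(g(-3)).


g(-3) = 17
f(17) = 37

37


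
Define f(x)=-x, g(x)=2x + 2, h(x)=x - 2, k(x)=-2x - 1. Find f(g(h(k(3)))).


k(3) = -7
h(-7) = -9
g(-9) = -16
f(-16) = 16

16


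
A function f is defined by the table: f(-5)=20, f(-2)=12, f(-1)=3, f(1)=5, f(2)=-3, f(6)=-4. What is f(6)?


Reading from the table at x = 6

-4


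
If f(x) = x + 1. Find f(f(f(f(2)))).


f(2) = 3
f(3) = 4
f(4) = 5
f(5) = 6

6


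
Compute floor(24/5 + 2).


24/5 = 4.8
4.8 + 2 = 6.8
floor(6.8) = 6

6


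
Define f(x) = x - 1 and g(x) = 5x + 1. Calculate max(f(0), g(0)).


1


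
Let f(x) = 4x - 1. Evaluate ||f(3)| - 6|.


f(3) = 11
|11| = 11
|11 - 6| = 5

5


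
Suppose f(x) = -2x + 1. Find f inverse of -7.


Solve -2x + 1 = -7
x = (-7 - 1) / (-2) = 4

4


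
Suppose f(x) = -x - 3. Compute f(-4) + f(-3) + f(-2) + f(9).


f(-4) = 1
f(-3) = 0
f(-2) = -1
f(9) = -12
Sum = -12

-12


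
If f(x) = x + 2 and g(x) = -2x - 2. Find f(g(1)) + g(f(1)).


f(g(1)) = -2
g(f(1)) = -8
Sum = -10

-10


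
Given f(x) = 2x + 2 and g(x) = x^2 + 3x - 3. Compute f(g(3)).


g(3) = 15
f(15) = 32

32


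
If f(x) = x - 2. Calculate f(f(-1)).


f(-1) = -3
f(-3) = -5

-5


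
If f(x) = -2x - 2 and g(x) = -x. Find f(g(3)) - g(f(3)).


f(g(3)) = 4
g(f(3)) = 8
Difference = -4

-4


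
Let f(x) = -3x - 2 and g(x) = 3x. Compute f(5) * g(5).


-255


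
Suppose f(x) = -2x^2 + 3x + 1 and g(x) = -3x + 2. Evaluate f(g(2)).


g(2) = -4
f(-4) = (-2)*(-4)^2 + 3*(-4) + 1 = -43

-43


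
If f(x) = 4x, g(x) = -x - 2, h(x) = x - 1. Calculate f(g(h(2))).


h(2) = 1
g(1) = -3
f(-3) = -12

-12


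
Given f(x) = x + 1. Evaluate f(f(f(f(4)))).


8


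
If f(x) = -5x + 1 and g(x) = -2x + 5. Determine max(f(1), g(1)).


f(1) = -4
g(1) = 3
max = 3

3


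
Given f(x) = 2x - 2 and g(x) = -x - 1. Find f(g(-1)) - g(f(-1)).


f(g(-1)) = -2
g(f(-1)) = 3
Difference = -5

-5


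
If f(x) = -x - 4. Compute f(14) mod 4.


f(14) = -18
-18 mod 4 = 2

2


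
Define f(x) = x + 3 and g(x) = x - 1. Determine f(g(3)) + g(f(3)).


f(g(3)) = 5
g(f(3)) = 5
Sum = 10

10


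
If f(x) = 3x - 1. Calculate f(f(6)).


f(6) = 17
f(17) = 50

50


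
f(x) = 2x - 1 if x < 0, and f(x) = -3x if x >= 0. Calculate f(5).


5 satisfies x >= 0
f(5) = -15

-15


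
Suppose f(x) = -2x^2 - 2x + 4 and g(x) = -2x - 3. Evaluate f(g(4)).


-216


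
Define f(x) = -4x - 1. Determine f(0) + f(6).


f(0) = -1
f(6) = -25
Sum = -26

-26


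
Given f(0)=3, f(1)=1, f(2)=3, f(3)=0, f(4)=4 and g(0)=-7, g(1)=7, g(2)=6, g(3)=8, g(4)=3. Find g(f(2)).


f(2) = 3
g(3) = 8

8


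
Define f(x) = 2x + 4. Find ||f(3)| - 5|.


f(3) = 10
|10| = 10
|10 - 5| = 5

5


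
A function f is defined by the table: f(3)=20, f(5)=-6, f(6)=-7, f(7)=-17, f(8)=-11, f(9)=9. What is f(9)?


9


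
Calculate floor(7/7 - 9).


7/7 = 1
1 - 9 = -8
floor(-8) = -8

-8


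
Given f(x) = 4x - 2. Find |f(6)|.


f(6) = 22
|22| = 22

22


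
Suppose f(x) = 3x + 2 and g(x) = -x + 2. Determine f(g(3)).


g(3) = -1
f(-1) = -1

-1


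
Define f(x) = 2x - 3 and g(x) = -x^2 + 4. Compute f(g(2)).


g(2) = 0
f(0) = -3

-3


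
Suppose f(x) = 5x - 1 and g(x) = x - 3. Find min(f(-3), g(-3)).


f(-3) = -16
g(-3) = -6
min = -16

-16


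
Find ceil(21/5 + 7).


21/5 = 4.2
4.2 + 7 = 11.2
ceil(11.2) = 12

12


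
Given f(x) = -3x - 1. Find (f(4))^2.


f(4) = -13
(-13)^2 = 169

169


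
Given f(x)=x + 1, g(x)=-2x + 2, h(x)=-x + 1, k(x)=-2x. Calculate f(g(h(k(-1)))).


k(-1) = 2
h(2) = -1
g(-1) = 4
f(4) = 5

5


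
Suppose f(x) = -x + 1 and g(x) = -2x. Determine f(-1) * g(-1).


f(-1) = 2
g(-1) = 2
Product = 4

4


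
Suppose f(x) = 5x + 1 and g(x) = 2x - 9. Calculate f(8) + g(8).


f(8) = 41
g(8) = 7
Sum = 48

48


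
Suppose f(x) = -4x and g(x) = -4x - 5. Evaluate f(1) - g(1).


f(1) = -4
g(1) = -9
Difference = 5

5


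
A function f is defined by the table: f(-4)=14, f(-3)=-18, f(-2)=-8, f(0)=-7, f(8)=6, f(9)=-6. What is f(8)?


6


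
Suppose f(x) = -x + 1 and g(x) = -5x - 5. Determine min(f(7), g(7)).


f(7) = -6
g(7) = -40
min = -40

-40


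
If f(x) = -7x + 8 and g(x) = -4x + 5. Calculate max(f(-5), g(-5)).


f(-5) = 43
g(-5) = 25
max = 43

43


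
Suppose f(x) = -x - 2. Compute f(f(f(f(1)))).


1


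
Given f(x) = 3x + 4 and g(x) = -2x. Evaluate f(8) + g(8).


f(8) = 28
g(8) = -16
Sum = 12

12


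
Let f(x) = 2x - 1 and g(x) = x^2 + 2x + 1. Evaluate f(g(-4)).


g(-4) = 9
f(9) = 17

17


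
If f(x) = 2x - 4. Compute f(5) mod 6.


f(5) = 6
6 mod 6 = 0

0


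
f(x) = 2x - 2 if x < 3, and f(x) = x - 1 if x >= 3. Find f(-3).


-3 satisfies x < 3
f(-3) = -8

-8


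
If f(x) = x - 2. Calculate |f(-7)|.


f(-7) = -9
|-9| = 9

9


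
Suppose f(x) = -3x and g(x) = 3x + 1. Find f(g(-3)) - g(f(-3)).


f(g(-3)) = 24
g(f(-3)) = 28
Difference = -4

-4


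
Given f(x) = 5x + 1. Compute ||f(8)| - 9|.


32


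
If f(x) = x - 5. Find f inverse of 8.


Solve x - 5 = 8
x = (8 + 5) / 1 = 13

13


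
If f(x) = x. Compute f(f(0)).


0


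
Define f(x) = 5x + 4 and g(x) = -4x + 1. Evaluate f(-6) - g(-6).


f(-6) = -26
g(-6) = 25
Difference = -51

-51


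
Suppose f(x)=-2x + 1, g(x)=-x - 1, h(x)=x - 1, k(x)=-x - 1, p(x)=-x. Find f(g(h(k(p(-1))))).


p(-1) = 1
k(1) = -2
h(-2) = -3
g(-3) = 2
f(2) = -3

-3


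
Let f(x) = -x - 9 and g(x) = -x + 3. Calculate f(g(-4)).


g(-4) = 7
f(7) = -16

-16


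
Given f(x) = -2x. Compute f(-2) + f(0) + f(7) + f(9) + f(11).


f(-2) = 4
f(0) = 0
f(7) = -14
f(9) = -18
f(11) = -22
Sum = -50

-50


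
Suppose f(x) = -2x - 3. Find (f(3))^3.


f(3) = -9
(-9)^3 = -729

-729


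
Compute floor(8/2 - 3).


8/2 = 4
4 - 3 = 1
floor(1) = 1

1


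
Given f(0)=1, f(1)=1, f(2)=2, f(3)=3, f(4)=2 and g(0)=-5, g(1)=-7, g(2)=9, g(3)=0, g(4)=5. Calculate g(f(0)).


f(0) = 1
g(1) = -7

-7


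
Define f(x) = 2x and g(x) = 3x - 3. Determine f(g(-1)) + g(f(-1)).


f(g(-1)) = -12
g(f(-1)) = -9
Sum = -21

-21


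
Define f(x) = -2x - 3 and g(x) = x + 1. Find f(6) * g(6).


f(6) = -15
g(6) = 7
Product = -105

-105


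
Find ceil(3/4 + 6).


7


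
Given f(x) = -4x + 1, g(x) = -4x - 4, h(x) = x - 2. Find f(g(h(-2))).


h(-2) = -4
g(-4) = 12
f(12) = -47

-47


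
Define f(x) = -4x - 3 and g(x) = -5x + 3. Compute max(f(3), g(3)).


f(3) = -15
g(3) = -12
max = -12

-12


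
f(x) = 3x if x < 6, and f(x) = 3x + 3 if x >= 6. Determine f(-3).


-3 satisfies x < 6
f(-3) = -9

-9


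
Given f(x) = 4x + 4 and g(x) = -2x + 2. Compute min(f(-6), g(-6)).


f(-6) = -20
g(-6) = 14
min = -20

-20


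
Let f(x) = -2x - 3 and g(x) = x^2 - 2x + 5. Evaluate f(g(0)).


g(0) = 5
f(5) = -13

-13


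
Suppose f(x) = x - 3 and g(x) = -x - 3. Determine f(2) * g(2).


f(2) = -1
g(2) = -5
Product = 5

5


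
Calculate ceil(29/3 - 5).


29/3 = 9.6667
9.6667 - 5 = 4.6667
ceil(4.6667) = 5

5


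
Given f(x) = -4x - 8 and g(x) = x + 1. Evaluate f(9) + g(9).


f(9) = -44
g(9) = 10
Sum = -34

-34


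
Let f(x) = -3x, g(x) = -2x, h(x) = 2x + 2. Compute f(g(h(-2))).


h(-2) = -2
g(-2) = 4
f(4) = -12

-12


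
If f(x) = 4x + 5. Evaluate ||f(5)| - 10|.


f(5) = 25
|25| = 25
|25 - 10| = 15

15


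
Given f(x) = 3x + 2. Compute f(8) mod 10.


f(8) = 26
26 mod 10 = 6

6


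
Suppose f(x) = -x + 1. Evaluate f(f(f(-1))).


f(-1) = 2
f(2) = -1
f(-1) = 2

2


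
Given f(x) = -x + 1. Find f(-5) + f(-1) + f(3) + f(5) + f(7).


-4


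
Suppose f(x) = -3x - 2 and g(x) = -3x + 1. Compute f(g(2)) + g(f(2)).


38


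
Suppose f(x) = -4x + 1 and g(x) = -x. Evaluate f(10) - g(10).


-29


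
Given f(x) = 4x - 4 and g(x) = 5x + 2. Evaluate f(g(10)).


g(10) = 52
f(52) = 204

204


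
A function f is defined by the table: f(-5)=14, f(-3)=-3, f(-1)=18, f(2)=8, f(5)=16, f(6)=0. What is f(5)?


Reading from the table at x = 5

16


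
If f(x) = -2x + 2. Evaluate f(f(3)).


f(3) = -4
f(-4) = 10

10


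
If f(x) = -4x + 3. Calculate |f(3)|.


f(3) = -9
|-9| = 9

9


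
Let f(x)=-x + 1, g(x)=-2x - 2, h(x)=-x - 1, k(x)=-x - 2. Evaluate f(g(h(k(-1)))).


3


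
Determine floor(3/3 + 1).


3/3 = 1
1 + 1 = 2
floor(2) = 2

2


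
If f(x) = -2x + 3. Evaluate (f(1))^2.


1


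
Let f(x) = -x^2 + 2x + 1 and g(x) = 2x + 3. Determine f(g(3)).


-62


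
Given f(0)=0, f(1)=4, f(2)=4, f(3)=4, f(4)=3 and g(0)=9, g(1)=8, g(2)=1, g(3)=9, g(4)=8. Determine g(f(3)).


f(3) = 4
g(4) = 8

8


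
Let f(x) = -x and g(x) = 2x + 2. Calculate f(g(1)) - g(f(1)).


f(g(1)) = -4
g(f(1)) = 0
Difference = -4

-4


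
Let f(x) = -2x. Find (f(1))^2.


f(1) = -2
(-2)^2 = 4

4


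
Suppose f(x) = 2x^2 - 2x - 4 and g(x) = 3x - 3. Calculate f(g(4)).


g(4) = 9
f(9) = 2*(9)^2 - 2*(9) - 4 = 140

140


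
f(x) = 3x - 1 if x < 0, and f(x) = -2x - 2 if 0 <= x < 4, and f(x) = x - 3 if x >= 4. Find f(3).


3 satisfies 0 <= x < 4
f(3) = -8

-8


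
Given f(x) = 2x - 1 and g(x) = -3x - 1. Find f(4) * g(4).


-91


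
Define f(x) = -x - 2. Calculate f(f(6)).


f(6) = -8
f(-8) = 6

6


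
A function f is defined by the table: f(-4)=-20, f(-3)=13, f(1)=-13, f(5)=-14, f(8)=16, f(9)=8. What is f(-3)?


Reading from the table at x = -3

13


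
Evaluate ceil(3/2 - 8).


3/2 = 1.5
1.5 - 8 = -6.5
ceil(-6.5) = -6

-6


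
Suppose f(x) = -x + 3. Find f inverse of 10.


Solve -x + 3 = 10
x = (10 - 3) / (-1) = -7

-7


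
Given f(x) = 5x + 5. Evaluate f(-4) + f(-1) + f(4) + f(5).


f(-4) = -15
f(-1) = 0
f(4) = 25
f(5) = 30
Sum = 40

40


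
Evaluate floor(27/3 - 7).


27/3 = 9
9 - 7 = 2
floor(2) = 2

2


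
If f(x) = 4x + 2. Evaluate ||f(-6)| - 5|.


f(-6) = -22
|-22| = 22
|22 - 5| = 17

17


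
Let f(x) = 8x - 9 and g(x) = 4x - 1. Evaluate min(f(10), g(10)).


f(10) = 71
g(10) = 39
min = 39

39


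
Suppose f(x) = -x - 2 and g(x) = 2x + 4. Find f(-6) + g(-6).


f(-6) = 4
g(-6) = -8
Sum = -4

-4


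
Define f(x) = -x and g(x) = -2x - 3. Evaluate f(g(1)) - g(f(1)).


f(g(1)) = 5
g(f(1)) = -1
Difference = 6

6


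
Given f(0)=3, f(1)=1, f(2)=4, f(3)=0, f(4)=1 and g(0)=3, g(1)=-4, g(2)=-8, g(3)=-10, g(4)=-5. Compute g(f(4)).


f(4) = 1
g(1) = -4

-4


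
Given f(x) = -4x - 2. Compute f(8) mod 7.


1


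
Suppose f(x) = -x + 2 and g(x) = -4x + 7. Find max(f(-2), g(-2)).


f(-2) = 4
g(-2) = 15
max = 15

15


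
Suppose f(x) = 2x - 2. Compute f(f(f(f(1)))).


f(1) = 0
f(0) = -2
f(-2) = -6
f(-6) = -14

-14


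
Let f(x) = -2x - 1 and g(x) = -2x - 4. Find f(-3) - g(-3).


f(-3) = 5
g(-3) = 2
Difference = 3

3


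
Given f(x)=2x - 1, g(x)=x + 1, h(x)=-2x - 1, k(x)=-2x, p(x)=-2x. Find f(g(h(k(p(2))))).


p(2) = -4
k(-4) = 8
h(8) = -17
g(-17) = -16
f(-16) = -33

-33


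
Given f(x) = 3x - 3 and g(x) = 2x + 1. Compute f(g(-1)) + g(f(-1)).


f(g(-1)) = -6
g(f(-1)) = -11
Sum = -17

-17


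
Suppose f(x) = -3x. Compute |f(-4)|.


f(-4) = 12
|12| = 12

12


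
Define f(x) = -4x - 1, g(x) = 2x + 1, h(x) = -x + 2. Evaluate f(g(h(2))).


h(2) = 0
g(0) = 1
f(1) = -5

-5


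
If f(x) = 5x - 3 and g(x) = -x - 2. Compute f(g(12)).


g(12) = -14
f(-14) = -73

-73


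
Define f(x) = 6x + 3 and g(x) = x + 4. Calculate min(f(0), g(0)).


f(0) = 3
g(0) = 4
min = 3

3


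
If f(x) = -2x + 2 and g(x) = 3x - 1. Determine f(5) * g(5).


f(5) = -8
g(5) = 14
Product = -112

-112


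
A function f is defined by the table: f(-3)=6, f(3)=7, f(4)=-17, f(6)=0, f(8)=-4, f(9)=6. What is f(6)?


0


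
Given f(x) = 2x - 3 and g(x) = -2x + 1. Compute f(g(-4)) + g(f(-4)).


38


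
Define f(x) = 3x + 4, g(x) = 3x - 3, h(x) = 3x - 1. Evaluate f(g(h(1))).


13


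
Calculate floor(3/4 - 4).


3/4 = 0.75
0.75 - 4 = -3.25
floor(-3.25) = -4

-4


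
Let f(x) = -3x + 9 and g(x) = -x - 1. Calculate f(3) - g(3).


f(3) = 0
g(3) = -4
Difference = 4

4


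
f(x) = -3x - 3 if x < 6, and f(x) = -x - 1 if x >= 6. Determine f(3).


-12


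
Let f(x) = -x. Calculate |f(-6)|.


f(-6) = 6
|6| = 6

6


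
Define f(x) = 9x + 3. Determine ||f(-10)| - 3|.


f(-10) = -87
|-87| = 87
|87 - 3| = 84

84


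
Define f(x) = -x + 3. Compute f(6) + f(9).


f(6) = -3
f(9) = -6
Sum = -9

-9


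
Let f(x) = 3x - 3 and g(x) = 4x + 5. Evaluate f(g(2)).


36


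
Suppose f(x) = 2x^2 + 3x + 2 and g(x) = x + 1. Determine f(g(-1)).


g(-1) = 0
f(0) = 2*(0)^2 + 3*(0) + 2 = 2

2


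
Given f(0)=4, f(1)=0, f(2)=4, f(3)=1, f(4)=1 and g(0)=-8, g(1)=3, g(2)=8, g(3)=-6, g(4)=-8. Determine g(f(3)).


3


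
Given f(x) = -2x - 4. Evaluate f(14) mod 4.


f(14) = -32
-32 mod 4 = 0

0


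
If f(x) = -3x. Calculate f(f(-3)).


f(-3) = 9
f(9) = -27

-27


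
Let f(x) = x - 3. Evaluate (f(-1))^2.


f(-1) = -4
(-4)^2 = 16

16


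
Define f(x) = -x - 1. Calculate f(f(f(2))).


f(2) = -3
f(-3) = 2
f(2) = -3

-3


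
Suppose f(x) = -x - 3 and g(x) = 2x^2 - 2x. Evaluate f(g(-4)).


g(-4) = 40
f(40) = -43

-43


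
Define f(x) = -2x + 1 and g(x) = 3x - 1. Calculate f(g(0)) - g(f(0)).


f(g(0)) = 3
g(f(0)) = 2
Difference = 1

1


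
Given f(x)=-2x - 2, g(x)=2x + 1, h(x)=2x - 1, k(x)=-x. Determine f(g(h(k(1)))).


k(1) = -1
h(-1) = -3
g(-3) = -5
f(-5) = 8

8


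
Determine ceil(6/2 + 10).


13


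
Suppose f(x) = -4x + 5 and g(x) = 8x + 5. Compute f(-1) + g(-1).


f(-1) = 9
g(-1) = -3
Sum = 6

6


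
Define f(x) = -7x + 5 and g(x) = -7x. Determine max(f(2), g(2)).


f(2) = -9
g(2) = -14
max = -9

-9


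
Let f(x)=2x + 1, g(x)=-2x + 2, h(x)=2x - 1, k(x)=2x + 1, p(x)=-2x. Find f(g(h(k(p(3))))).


p(3) = -6
k(-6) = -11
h(-11) = -23
g(-23) = 48
f(48) = 97

97


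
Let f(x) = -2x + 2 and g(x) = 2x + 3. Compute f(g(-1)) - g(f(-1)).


-11


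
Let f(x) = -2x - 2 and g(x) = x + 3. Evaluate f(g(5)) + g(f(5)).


-27


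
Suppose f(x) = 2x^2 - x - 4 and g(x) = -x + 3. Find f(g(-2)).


g(-2) = 5
f(5) = 2*(5)^2 - 1*(5) - 4 = 41

41


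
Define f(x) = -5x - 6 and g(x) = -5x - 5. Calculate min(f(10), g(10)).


f(10) = -56
g(10) = -55
min = -56

-56


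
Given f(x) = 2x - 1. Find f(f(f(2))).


9


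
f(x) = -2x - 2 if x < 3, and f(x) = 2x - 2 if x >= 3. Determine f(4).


4 satisfies x >= 3
f(4) = 6

6


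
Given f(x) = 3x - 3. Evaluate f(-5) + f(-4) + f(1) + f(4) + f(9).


f(-5) = -18
f(-4) = -15
f(1) = 0
f(4) = 9
f(9) = 24
Sum = 0

0


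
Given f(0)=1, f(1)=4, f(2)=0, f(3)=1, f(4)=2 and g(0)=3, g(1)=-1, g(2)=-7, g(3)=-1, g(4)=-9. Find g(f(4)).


f(4) = 2
g(2) = -7

-7


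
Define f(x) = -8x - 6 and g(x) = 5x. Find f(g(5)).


g(5) = 25
f(25) = -206

-206


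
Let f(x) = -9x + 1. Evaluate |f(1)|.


f(1) = -8
|-8| = 8

8


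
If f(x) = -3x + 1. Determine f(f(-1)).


f(-1) = 4
f(4) = -11

-11


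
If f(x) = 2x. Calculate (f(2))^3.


f(2) = 4
(4)^3 = 64

64


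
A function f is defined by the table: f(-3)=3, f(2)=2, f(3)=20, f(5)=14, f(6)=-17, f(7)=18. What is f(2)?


Reading from the table at x = 2

2


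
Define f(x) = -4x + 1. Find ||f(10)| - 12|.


f(10) = -39
|-39| = 39
|39 - 12| = 27

27


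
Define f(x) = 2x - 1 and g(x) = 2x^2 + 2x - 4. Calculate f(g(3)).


g(3) = 20
f(20) = 39

39


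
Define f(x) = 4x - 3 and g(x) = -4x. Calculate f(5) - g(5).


f(5) = 17
g(5) = -20
Difference = 37

37


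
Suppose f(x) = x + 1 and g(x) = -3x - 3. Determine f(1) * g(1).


f(1) = 2
g(1) = -6
Product = -12

-12


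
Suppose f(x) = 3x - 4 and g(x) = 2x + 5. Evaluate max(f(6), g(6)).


f(6) = 14
g(6) = 17
max = 17

17


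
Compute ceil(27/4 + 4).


27/4 = 6.75
6.75 + 4 = 10.75
ceil(10.75) = 11

11


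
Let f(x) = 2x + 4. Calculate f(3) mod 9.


f(3) = 10
10 mod 9 = 1

1


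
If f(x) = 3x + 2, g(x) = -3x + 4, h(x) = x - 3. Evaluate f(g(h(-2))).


h(-2) = -5
g(-5) = 19
f(19) = 59

59


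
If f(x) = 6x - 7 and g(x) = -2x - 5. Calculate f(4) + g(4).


4


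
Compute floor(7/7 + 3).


4


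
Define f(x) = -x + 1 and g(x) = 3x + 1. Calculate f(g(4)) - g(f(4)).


-4


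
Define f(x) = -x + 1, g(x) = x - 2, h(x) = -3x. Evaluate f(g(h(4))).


h(4) = -12
g(-12) = -14
f(-14) = 15

15


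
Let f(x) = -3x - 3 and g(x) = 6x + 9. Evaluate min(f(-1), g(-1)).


f(-1) = 0
g(-1) = 3
min = 0

0


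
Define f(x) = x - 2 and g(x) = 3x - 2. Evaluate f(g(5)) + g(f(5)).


f(g(5)) = 11
g(f(5)) = 7
Sum = 18

18


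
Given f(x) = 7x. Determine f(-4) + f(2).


f(-4) = -28
f(2) = 14
Sum = -14

-14


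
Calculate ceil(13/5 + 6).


13/5 = 2.6
2.6 + 6 = 8.6
ceil(8.6) = 9

9


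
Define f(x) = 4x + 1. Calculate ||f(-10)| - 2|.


f(-10) = -39
|-39| = 39
|39 - 2| = 37

37


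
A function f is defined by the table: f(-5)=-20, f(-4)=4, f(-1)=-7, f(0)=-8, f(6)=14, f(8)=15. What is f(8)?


Reading from the table at x = 8

15


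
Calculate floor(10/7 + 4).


10/7 = 1.4286
1.4286 + 4 = 5.4286
floor(5.4286) = 5

5


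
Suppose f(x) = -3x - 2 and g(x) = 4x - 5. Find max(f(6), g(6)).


f(6) = -20
g(6) = 19
max = 19

19


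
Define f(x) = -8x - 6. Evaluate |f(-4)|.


f(-4) = 26
|26| = 26

26


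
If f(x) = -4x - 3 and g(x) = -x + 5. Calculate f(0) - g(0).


f(0) = -3
g(0) = 5
Difference = -8

-8


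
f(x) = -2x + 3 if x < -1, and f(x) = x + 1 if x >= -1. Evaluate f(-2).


-2 satisfies x < -1
f(-2) = 7

7


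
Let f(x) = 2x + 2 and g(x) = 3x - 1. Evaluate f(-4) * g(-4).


f(-4) = -6
g(-4) = -13
Product = 78

78


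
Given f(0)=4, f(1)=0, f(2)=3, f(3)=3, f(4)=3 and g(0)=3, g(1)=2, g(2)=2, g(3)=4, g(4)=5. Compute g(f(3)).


f(3) = 3
g(3) = 4

4


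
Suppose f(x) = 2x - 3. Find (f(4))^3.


125


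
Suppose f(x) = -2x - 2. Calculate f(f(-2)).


-6


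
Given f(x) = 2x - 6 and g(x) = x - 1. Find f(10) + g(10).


f(10) = 14
g(10) = 9
Sum = 23

23


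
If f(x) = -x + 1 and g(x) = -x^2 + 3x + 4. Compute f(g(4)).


g(4) = 0
f(0) = 1

1


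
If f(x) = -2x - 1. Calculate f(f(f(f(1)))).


f(1) = -3
f(-3) = 5
f(5) = -11
f(-11) = 21

21


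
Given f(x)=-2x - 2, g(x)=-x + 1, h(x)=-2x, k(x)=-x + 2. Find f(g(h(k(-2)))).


k(-2) = 4
h(4) = -8
g(-8) = 9
f(9) = -20

-20


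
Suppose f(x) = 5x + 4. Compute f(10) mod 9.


f(10) = 54
54 mod 9 = 0

0


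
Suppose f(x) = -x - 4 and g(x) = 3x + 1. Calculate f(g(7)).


g(7) = 22
f(22) = -26

-26


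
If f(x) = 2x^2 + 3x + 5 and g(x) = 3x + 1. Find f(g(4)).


382


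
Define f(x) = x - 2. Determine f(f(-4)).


f(-4) = -6
f(-6) = -8

-8


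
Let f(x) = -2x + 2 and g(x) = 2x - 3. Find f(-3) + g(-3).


f(-3) = 8
g(-3) = -9
Sum = -1

-1


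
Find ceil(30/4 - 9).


30/4 = 7.5
7.5 - 9 = -1.5
ceil(-1.5) = -1

-1


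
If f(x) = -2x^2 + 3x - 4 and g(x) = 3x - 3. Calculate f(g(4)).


g(4) = 9
f(9) = (-2)*(9)^2 + 3*(9) - 4 = -139

-139


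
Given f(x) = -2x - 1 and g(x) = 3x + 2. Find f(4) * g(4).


f(4) = -9
g(4) = 14
Product = -126

-126


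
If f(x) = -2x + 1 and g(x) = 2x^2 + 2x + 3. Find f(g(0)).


-5


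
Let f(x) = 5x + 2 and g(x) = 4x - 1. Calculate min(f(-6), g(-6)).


f(-6) = -28
g(-6) = -25
min = -28

-28


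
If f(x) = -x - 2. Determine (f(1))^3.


f(1) = -3
(-3)^3 = -27

-27


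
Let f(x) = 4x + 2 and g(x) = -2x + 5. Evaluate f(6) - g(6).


f(6) = 26
g(6) = -7
Difference = 33

33


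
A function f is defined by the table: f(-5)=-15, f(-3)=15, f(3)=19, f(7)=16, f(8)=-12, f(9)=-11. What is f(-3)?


Reading from the table at x = -3

15


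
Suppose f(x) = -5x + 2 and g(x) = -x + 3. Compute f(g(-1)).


-18


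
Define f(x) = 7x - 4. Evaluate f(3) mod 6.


5


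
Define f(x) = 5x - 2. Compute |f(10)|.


48


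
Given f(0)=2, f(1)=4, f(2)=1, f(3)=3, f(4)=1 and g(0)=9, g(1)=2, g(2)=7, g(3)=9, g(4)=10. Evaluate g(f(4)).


f(4) = 1
g(1) = 2

2


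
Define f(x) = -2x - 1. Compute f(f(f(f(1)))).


f(1) = -3
f(-3) = 5
f(5) = -11
f(-11) = 21

21


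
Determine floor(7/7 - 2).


7/7 = 1
1 - 2 = -1
floor(-1) = -1

-1


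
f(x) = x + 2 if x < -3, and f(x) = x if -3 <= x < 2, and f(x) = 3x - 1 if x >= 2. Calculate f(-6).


-6 satisfies x < -3
f(-6) = -4

-4


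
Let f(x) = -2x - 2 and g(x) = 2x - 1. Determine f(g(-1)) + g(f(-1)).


f(g(-1)) = 4
g(f(-1)) = -1
Sum = 3

3


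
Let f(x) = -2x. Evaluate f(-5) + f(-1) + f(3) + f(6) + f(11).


f(-5) = 10
f(-1) = 2
f(3) = -6
f(6) = -12
f(11) = -22
Sum = -28

-28


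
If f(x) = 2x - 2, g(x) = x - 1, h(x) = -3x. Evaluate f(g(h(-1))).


2


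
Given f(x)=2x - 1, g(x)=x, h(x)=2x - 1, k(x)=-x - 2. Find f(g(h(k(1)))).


k(1) = -3
h(-3) = -7
g(-7) = -7
f(-7) = -15

-15


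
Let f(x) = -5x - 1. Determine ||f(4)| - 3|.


f(4) = -21
|-21| = 21
|21 - 3| = 18

18


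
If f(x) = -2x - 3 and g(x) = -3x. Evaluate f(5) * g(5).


195


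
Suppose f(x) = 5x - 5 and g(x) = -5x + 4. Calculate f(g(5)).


g(5) = -21
f(-21) = -110

-110


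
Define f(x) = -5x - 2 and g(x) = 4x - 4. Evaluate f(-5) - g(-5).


f(-5) = 23
g(-5) = -24
Difference = 47

47


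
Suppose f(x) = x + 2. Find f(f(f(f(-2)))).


f(-2) = 0
f(0) = 2
f(2) = 4
f(4) = 6

6


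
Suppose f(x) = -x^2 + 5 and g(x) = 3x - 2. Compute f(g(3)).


g(3) = 7
f(7) = (-1)*(7)^2 + 5 = -44

-44


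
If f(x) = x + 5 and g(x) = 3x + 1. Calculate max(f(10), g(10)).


31


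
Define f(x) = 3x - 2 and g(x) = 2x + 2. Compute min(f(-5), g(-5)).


f(-5) = -17
g(-5) = -8
min = -17

-17


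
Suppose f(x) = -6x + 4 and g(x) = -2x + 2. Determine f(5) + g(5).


f(5) = -26
g(5) = -8
Sum = -34

-34


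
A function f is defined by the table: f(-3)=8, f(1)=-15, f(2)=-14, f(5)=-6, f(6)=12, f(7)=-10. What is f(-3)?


Reading from the table at x = -3

8


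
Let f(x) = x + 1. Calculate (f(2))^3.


f(2) = 3
(3)^3 = 27

27


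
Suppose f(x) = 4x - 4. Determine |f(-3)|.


f(-3) = -16
|-16| = 16

16


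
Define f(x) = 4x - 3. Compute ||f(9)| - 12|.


f(9) = 33
|33| = 33
|33 - 12| = 21

21


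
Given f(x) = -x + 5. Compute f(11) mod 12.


6


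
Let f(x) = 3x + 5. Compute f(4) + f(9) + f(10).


f(4) = 17
f(9) = 32
f(10) = 35
Sum = 84

84


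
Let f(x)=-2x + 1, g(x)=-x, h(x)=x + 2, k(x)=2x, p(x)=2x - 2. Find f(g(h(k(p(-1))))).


p(-1) = -4
k(-4) = -8
h(-8) = -6
g(-6) = 6
f(6) = -11

-11


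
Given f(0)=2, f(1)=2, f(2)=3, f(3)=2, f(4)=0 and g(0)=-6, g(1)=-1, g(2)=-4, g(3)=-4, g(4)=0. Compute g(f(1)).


f(1) = 2
g(2) = -4

-4


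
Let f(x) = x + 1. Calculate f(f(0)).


f(0) = 1
f(1) = 2

2


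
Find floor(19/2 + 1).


19/2 = 9.5
9.5 + 1 = 10.5
floor(10.5) = 10

10


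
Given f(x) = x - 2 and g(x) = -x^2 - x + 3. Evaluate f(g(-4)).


g(-4) = -9
f(-9) = -11

-11


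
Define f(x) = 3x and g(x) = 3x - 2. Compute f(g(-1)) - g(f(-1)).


f(g(-1)) = -15
g(f(-1)) = -11
Difference = -4

-4


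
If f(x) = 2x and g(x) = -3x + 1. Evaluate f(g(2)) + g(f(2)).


f(g(2)) = -10
g(f(2)) = -11
Sum = -21

-21


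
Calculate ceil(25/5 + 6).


25/5 = 5
5 + 6 = 11
ceil(11) = 11

11


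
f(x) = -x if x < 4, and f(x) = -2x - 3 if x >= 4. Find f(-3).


-3 satisfies x < 4
f(-3) = 3

3


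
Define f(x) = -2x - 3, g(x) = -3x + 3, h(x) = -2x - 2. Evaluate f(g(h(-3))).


h(-3) = 4
g(4) = -9
f(-9) = 15

15


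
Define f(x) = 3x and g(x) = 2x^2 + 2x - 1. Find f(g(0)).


-3


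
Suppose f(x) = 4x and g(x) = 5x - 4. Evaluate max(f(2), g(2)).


f(2) = 8
g(2) = 6
max = 8

8


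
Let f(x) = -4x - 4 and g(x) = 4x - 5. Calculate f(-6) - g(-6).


f(-6) = 20
g(-6) = -29
Difference = 49

49


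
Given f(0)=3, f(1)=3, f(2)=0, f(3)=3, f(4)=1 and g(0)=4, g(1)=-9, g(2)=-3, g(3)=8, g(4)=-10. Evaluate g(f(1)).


f(1) = 3
g(3) = 8

8


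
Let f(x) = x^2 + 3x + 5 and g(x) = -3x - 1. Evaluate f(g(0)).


g(0) = -1
f(-1) = 1*(-1)^2 + 3*(-1) + 5 = 3

3


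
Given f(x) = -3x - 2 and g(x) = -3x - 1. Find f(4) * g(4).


f(4) = -14
g(4) = -13
Product = 182

182


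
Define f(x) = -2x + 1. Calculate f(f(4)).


f(4) = -7
f(-7) = 15

15


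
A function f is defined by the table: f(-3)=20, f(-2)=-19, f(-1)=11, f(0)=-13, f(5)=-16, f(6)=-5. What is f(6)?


-5


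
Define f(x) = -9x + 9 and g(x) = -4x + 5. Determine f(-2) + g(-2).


40


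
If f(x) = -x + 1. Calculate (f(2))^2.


f(2) = -1
(-1)^2 = 1

1


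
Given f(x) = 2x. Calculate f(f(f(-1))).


f(-1) = -2
f(-2) = -4
f(-4) = -8

-8


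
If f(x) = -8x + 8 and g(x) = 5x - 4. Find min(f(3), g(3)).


f(3) = -16
g(3) = 11
min = -16

-16


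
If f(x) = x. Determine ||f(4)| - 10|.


f(4) = 4
|4| = 4
|4 - 10| = 6

6


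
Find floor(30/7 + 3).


30/7 = 4.2857
4.2857 + 3 = 7.2857
floor(7.2857) = 7

7


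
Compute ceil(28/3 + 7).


28/3 = 9.3333
9.3333 + 7 = 16.3333
ceil(16.3333) = 17

17


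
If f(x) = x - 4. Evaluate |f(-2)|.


f(-2) = -6
|-6| = 6

6


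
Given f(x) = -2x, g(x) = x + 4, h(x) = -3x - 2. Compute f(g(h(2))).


h(2) = -8
g(-8) = -4
f(-4) = 8

8


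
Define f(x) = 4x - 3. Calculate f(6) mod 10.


f(6) = 21
21 mod 10 = 1

1


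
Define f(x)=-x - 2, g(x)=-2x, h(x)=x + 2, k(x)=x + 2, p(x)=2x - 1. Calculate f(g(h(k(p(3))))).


p(3) = 5
k(5) = 7
h(7) = 9
g(9) = -18
f(-18) = 16

16


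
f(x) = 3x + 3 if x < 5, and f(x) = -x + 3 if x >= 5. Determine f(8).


8 satisfies x >= 5
f(8) = -5

-5


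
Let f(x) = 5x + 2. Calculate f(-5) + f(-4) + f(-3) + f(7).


f(-5) = -23
f(-4) = -18
f(-3) = -13
f(7) = 37
Sum = -17

-17


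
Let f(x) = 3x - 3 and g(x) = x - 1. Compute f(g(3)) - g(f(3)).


f(g(3)) = 3
g(f(3)) = 5
Difference = -2

-2


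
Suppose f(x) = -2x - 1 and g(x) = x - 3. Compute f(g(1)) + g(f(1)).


f(g(1)) = 3
g(f(1)) = -6
Sum = -3

-3


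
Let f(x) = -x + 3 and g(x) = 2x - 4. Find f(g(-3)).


g(-3) = -10
f(-10) = 13

13


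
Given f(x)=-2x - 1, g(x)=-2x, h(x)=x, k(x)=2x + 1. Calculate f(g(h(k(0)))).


k(0) = 1
h(1) = 1
g(1) = -2
f(-2) = 3

3


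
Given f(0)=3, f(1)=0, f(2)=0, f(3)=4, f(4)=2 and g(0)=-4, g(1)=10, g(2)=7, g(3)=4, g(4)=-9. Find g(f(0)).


f(0) = 3
g(3) = 4

4


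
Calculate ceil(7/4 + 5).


7/4 = 1.75
1.75 + 5 = 6.75
ceil(6.75) = 7

7


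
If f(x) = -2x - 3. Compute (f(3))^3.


-729


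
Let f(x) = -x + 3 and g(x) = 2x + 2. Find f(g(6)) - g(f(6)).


f(g(6)) = -11
g(f(6)) = -4
Difference = -7

-7


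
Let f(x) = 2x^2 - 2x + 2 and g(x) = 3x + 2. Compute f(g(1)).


g(1) = 5
f(5) = 2*(5)^2 - 2*(5) + 2 = 42

42


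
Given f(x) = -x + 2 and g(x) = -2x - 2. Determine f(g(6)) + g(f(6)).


f(g(6)) = 16
g(f(6)) = 6
Sum = 22

22


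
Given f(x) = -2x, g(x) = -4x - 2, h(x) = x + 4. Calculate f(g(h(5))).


76


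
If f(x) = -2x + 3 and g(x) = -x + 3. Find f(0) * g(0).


9


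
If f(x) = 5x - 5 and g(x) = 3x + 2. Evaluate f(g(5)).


g(5) = 17
f(17) = 80

80


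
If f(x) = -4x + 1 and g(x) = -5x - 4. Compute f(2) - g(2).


f(2) = -7
g(2) = -14
Difference = 7

7


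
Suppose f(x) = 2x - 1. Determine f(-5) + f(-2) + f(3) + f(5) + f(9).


f(-5) = -11
f(-2) = -5
f(3) = 5
f(5) = 9
f(9) = 17
Sum = 15

15


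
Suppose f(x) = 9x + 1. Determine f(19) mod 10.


f(19) = 172
172 mod 10 = 2

2


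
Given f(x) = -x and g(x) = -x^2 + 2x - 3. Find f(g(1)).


2


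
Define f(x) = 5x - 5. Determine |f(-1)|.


f(-1) = -10
|-10| = 10

10


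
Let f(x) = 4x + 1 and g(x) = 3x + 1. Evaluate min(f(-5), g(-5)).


f(-5) = -19
g(-5) = -14
min = -19

-19


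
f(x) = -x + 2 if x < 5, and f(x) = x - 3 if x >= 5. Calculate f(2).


2 satisfies x < 5
f(2) = 0

0


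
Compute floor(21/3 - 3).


21/3 = 7
7 - 3 = 4
floor(4) = 4

4


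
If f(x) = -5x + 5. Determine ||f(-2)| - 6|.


f(-2) = 15
|15| = 15
|15 - 6| = 9

9


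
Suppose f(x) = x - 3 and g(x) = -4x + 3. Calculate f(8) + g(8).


f(8) = 5
g(8) = -29
Sum = -24

-24


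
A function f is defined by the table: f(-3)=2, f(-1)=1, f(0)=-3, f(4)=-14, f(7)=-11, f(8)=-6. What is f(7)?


Reading from the table at x = 7

-11


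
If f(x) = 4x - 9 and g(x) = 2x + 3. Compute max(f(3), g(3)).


f(3) = 3
g(3) = 9
max = 9

9


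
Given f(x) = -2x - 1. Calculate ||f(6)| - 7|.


f(6) = -13
|-13| = 13
|13 - 7| = 6

6


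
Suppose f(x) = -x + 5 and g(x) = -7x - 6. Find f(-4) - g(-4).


f(-4) = 9
g(-4) = 22
Difference = -13

-13


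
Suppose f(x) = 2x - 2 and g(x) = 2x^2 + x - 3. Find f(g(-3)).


g(-3) = 12
f(12) = 22

22


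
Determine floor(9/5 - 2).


-1


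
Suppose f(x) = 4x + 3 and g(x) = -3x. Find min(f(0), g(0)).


f(0) = 3
g(0) = 0
min = 0

0


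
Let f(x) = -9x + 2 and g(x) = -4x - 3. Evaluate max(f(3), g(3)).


f(3) = -25
g(3) = -15
max = -15

-15


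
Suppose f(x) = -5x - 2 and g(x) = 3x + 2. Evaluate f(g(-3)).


g(-3) = -7
f(-7) = 33

33


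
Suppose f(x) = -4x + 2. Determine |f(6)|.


f(6) = -22
|-22| = 22

22


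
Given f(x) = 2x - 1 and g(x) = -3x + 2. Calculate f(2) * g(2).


f(2) = 3
g(2) = -4
Product = -12

-12


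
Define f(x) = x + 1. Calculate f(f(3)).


f(3) = 4
f(4) = 5

5


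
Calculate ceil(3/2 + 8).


3/2 = 1.5
1.5 + 8 = 9.5
ceil(9.5) = 10

10


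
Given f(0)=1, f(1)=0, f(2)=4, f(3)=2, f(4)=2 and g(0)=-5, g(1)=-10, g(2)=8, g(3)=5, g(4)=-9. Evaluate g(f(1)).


f(1) = 0
g(0) = -5

-5


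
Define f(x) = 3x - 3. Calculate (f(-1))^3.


f(-1) = -6
(-6)^3 = -216

-216


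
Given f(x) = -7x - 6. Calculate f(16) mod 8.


f(16) = -118
-118 mod 8 = 2

2


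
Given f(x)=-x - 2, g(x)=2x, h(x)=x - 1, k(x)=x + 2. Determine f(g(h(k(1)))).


-6


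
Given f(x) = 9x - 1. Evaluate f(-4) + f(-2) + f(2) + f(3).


f(-4) = -37
f(-2) = -19
f(2) = 17
f(3) = 26
Sum = -13

-13


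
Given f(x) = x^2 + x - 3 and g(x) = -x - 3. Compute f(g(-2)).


g(-2) = -1
f(-1) = 1*(-1)^2 + 1*(-1) - 3 = -3

-3


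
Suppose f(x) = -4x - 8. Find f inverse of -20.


Solve -4x - 8 = -20
x = (-20 + 8) / (-4) = 3

3


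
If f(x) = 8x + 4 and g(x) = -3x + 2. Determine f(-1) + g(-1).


1


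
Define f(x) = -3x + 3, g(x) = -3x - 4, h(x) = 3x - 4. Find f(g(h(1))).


h(1) = -1
g(-1) = -1
f(-1) = 6

6


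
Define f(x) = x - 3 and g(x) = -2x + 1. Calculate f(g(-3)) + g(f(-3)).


f(g(-3)) = 4
g(f(-3)) = 13
Sum = 17

17


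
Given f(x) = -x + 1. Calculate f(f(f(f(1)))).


1


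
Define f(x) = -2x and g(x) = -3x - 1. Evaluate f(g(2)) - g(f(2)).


f(g(2)) = 14
g(f(2)) = 11
Difference = 3

3


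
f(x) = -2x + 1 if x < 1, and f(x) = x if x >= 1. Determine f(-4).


9


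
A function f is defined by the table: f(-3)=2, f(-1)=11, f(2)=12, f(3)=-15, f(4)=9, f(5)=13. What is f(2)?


Reading from the table at x = 2

12


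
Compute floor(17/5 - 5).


17/5 = 3.4
3.4 - 5 = -1.6
floor(-1.6) = -2

-2


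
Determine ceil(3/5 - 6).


-5


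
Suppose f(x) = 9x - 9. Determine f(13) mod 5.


f(13) = 108
108 mod 5 = 3

3


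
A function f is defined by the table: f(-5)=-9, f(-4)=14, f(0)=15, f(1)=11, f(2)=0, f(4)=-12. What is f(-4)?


14


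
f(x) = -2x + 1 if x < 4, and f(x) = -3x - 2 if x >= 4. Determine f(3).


3 satisfies x < 4
f(3) = -5

-5


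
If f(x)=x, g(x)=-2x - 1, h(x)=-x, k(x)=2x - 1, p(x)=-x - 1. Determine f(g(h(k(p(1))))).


-11


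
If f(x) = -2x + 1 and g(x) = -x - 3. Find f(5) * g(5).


f(5) = -9
g(5) = -8
Product = 72

72


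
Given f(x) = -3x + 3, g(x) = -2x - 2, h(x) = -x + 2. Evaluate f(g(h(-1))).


h(-1) = 3
g(3) = -8
f(-8) = 27

27


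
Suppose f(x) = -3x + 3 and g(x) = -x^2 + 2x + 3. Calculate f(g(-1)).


g(-1) = 0
f(0) = 3

3


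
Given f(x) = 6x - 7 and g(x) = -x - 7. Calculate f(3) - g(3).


f(3) = 11
g(3) = -10
Difference = 21

21


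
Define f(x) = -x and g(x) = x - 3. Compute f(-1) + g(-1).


f(-1) = 1
g(-1) = -4
Sum = -3

-3


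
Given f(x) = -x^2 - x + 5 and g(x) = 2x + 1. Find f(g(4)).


g(4) = 9
f(9) = (-1)*(9)^2 - 1*(9) + 5 = -85

-85
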